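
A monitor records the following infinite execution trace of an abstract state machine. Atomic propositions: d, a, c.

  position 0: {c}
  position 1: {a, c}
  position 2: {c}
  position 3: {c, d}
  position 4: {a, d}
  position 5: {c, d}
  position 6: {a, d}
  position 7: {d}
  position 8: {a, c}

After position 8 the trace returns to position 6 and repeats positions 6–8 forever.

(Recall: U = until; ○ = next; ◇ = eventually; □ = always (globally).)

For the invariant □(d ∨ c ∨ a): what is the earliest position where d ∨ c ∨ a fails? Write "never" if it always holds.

d ∨ c ∨ a holds at every position 0..8, and those are all the positions the trace ever visits, so the invariant □(d ∨ c ∨ a) is never violated.

never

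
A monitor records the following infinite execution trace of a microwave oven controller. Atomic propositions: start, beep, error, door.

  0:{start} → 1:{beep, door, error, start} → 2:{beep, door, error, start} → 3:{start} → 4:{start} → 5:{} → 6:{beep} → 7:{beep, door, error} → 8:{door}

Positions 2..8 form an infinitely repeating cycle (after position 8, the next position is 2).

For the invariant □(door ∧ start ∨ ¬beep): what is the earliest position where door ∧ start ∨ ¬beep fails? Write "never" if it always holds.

6

Check door ∧ start ∨ ¬beep at each position in order: 0 ✓, 1 ✓, 2 ✓, 3 ✓, 4 ✓, 5 ✓.
At position 6 the labels are {beep}, so door ∧ start ∨ ¬beep is false there. This is the first violation.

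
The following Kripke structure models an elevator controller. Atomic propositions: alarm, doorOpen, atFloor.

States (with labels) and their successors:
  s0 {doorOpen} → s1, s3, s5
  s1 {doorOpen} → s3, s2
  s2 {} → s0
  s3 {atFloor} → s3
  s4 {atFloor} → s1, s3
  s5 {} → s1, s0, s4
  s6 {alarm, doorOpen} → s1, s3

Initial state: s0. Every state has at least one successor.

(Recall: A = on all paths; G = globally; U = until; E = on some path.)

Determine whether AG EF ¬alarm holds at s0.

States satisfying EF ¬alarm: {s0, s1, s2, s3, s4, s5, s6}.
States satisfying AG EF ¬alarm: {s0, s1, s2, s3, s4, s5, s6}.
Every state reachable from s0 satisfies EF ¬alarm.
s0 ∈ Sat(AG EF ¬alarm).

Satisfied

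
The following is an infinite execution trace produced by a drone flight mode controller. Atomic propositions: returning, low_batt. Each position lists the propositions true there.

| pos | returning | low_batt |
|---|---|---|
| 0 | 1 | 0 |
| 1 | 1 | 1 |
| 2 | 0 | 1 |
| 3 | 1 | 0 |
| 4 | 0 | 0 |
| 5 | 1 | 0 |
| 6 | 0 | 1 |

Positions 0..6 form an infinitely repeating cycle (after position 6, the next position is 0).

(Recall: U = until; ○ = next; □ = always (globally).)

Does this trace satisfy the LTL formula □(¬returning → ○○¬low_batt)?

¬returning → ○○¬low_batt must hold at every position from 0 onward. It fails at position 4, so □(¬returning → ○○¬low_batt) is false.
Positions where ¬returning holds: 2, 4, 6.
Check ○○¬low_batt at each: 2→ok, 4→fails, 6→fails.

Does not hold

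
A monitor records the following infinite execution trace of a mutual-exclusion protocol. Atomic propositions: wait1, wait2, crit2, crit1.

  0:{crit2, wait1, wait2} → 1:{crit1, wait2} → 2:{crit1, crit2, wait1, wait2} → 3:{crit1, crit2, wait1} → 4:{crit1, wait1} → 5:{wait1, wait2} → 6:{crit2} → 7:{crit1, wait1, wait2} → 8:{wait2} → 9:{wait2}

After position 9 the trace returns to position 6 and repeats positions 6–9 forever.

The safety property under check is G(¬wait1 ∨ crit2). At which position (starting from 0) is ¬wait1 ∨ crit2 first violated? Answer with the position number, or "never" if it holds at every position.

4

Check ¬wait1 ∨ crit2 at each position in order: 0 ✓, 1 ✓, 2 ✓, 3 ✓.
At position 4 the labels are {crit1, wait1}, so ¬wait1 ∨ crit2 is false there. This is the first violation.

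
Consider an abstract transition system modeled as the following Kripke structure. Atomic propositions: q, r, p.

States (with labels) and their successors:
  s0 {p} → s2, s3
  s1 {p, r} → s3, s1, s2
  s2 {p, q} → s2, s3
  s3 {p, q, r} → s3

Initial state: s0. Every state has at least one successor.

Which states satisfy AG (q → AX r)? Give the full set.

{s3}

States satisfying q → AX r: {s0, s1, s3}.
States satisfying AG (q → AX r): {s3}.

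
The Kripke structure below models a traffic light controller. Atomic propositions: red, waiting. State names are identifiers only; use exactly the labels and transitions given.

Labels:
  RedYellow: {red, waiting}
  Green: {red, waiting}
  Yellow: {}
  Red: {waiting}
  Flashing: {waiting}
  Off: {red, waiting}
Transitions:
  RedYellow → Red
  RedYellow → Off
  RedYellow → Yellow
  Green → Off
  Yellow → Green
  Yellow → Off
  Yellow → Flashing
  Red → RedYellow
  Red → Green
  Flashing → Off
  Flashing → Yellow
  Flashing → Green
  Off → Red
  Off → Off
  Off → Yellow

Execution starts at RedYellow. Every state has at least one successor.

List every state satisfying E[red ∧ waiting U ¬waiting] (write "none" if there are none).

{RedYellow, Green, Yellow, Off}

States satisfying red ∧ waiting: {RedYellow, Green, Off}.
States satisfying ¬waiting: {Yellow}.
States satisfying E[red ∧ waiting U ¬waiting]: {RedYellow, Green, Yellow, Off}.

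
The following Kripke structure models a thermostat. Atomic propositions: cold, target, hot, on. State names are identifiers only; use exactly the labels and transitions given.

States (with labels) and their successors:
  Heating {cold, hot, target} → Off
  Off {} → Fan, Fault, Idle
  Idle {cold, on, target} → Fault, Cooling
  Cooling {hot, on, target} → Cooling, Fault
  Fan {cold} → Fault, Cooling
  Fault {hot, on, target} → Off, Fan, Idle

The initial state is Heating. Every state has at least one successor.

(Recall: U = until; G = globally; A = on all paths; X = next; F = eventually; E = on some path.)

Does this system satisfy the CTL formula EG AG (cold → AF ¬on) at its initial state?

States satisfying AG (cold → AF ¬on): ∅.
States satisfying EG AG (cold → AF ¬on): ∅.
No suitable path/successor from Heating witnesses the formula.
Heating ∉ Sat(EG AG (cold → AF ¬on)).

Violated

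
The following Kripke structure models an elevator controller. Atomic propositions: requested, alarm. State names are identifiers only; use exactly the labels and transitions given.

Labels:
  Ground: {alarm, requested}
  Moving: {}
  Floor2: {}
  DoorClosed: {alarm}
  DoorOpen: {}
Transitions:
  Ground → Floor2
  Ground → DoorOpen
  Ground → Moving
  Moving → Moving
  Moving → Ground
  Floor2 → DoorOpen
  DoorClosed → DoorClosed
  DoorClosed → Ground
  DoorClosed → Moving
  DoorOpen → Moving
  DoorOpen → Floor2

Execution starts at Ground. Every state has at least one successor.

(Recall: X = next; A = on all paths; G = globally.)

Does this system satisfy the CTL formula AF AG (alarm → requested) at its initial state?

States satisfying AG (alarm → requested): {Ground, Moving, Floor2, DoorOpen}.
States satisfying AF AG (alarm → requested): {Ground, Moving, Floor2, DoorOpen}.
Ground ∈ Sat(AF AG (alarm → requested)).

Holds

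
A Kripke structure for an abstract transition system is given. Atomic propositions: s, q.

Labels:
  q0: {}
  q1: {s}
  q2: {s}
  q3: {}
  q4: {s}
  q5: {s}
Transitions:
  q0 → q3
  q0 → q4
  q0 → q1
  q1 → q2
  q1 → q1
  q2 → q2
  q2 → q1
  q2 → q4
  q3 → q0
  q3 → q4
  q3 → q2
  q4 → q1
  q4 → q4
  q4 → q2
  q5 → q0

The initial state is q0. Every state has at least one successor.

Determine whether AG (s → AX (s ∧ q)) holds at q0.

States satisfying s → AX (s ∧ q): {q0, q3}.
States satisfying AG (s → AX (s ∧ q)): ∅.
q1 is reachable from q0 and violates s → AX (s ∧ q), so AG fails at q0.
q0 ∉ Sat(AG (s → AX (s ∧ q))).

Does not hold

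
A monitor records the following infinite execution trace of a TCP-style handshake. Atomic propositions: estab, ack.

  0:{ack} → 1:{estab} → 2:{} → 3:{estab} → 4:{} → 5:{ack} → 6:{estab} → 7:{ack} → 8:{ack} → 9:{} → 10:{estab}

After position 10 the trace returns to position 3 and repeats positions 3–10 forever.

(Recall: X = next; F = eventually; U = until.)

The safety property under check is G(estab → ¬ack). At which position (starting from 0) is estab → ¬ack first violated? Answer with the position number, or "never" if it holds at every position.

estab → ¬ack holds at every position 0..10, and those are all the positions the trace ever visits, so the invariant G(estab → ¬ack) is never violated.

never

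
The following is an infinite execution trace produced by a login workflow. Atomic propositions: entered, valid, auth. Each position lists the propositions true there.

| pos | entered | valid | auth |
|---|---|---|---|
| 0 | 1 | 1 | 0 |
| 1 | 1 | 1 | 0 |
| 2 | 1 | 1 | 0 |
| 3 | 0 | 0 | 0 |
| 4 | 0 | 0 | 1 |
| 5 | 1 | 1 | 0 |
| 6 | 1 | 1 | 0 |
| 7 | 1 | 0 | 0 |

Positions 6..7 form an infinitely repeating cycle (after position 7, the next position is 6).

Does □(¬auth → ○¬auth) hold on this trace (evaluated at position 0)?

¬auth → ○¬auth must hold at every position from 0 onward. It fails at position 3, so □(¬auth → ○¬auth) is false.
Positions where ¬auth holds: 0, 1, 2, 3, 5, 6, 7.
Check ○¬auth at each: 0→ok, 1→ok, 2→ok, 3→fails, 5→ok, 6→ok, 7→ok.

Violated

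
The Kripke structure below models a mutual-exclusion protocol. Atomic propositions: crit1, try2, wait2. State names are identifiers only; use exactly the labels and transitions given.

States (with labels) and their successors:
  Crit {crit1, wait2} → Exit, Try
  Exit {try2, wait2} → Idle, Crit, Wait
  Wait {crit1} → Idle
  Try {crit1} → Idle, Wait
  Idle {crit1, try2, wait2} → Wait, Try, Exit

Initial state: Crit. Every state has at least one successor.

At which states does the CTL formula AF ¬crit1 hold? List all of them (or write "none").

States satisfying ¬crit1: {Exit}.
States satisfying AF ¬crit1: {Exit}.

{Exit}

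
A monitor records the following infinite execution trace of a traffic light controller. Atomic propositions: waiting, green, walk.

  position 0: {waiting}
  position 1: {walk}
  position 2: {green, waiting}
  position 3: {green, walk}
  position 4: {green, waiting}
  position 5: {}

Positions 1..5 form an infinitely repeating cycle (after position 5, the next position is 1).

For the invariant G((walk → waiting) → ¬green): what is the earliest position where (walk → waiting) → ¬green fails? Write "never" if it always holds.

2

Check (walk → waiting) → ¬green at each position in order: 0 ✓, 1 ✓.
At position 2 the labels are {green, waiting}, so (walk → waiting) → ¬green is false there. This is the first violation.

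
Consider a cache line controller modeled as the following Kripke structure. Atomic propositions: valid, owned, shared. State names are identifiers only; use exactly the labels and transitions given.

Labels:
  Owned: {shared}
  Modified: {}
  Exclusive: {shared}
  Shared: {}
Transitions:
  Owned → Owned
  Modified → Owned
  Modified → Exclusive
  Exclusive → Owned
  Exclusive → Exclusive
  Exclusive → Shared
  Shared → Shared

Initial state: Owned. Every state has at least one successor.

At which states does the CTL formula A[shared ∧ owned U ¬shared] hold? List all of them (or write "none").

States satisfying shared ∧ owned: ∅.
States satisfying ¬shared: {Modified, Shared}.
States satisfying A[shared ∧ owned U ¬shared]: {Modified, Shared}.

{Modified, Shared}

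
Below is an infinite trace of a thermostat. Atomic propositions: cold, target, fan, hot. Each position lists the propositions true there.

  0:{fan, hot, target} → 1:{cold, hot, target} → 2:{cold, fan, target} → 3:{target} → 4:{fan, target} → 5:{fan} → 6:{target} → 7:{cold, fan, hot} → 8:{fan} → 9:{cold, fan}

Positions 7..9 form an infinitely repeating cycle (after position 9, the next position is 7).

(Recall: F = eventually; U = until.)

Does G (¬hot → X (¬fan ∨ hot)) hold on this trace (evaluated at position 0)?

Does not hold

¬hot → X (¬fan ∨ hot) must hold at every position from 0 onward. It fails at position 3, so G (¬hot → X (¬fan ∨ hot)) is false.
Positions where ¬hot holds: 2, 3, 4, 5, 6, 8, 9.
Check X (¬fan ∨ hot) at each: 2→ok, 3→fails, 4→fails, 5→ok, 6→ok, 8→fails, 9→ok.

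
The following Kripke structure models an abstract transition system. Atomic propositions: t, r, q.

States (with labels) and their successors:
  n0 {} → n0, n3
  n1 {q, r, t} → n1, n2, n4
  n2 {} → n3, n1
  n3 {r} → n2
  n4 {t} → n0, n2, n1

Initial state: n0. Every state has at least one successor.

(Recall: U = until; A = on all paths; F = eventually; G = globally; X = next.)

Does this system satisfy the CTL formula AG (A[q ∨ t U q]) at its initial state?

States satisfying A[q ∨ t U q]: {n1}.
States satisfying AG (A[q ∨ t U q]): ∅.
n0 is reachable from n0 and violates A[q ∨ t U q], so AG fails at n0.
n0 ∉ Sat(AG (A[q ∨ t U q])).

Does not hold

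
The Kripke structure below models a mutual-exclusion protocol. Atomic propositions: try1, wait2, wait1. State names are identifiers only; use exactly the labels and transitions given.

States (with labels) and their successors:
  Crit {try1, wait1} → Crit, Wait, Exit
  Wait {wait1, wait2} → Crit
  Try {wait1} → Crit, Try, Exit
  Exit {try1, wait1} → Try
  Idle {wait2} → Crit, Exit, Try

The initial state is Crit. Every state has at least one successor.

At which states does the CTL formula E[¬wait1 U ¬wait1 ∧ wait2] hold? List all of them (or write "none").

States satisfying ¬wait1: {Idle}.
States satisfying ¬wait1 ∧ wait2: {Idle}.
States satisfying E[¬wait1 U ¬wait1 ∧ wait2]: {Idle}.

{Idle}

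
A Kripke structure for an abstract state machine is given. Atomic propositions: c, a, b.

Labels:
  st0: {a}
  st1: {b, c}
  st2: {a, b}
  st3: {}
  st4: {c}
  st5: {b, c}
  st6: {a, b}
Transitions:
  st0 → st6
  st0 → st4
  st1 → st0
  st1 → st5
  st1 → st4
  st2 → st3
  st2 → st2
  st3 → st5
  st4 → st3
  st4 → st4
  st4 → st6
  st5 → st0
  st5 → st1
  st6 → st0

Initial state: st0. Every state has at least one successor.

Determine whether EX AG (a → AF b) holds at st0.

No

States satisfying AG (a → AF b): ∅.
States satisfying EX AG (a → AF b): ∅.
No suitable path/successor from st0 witnesses the formula.
st0 ∉ Sat(EX AG (a → AF b)).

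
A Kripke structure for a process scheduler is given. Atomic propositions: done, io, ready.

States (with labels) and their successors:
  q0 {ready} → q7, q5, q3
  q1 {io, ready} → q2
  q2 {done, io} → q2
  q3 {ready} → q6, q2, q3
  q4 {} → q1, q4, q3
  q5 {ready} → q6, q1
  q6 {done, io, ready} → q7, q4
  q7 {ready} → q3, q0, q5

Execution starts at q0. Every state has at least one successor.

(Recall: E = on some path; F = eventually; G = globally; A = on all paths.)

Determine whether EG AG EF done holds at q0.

States satisfying AG EF done: {q0, q1, q2, q3, q4, q5, q6, q7}.
States satisfying EG AG EF done: {q0, q1, q2, q3, q4, q5, q6, q7}.
q0 ∈ Sat(EG AG EF done).

Yes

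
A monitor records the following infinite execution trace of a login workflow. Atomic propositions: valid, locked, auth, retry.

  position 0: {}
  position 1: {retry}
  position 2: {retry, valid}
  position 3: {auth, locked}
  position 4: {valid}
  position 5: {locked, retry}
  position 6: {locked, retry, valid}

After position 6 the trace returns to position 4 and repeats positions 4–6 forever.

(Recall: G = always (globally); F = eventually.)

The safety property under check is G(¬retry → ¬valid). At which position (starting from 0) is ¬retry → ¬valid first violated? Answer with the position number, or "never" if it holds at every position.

4

Check ¬retry → ¬valid at each position in order: 0 ✓, 1 ✓, 2 ✓, 3 ✓.
At position 4 the labels are {valid}, so ¬retry → ¬valid is false there. This is the first violation.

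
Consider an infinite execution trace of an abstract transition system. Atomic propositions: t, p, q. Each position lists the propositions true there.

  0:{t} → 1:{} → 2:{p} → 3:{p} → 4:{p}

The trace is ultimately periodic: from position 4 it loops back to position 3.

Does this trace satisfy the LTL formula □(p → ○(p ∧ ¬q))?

p → ○(p ∧ ¬q) holds at every position 0..4, and those are all positions ever visited, so □(p → ○(p ∧ ¬q)) holds.
Positions where p holds: 2, 3, 4.
Check ○(p ∧ ¬q) at each: 2→ok, 3→ok, 4→ok.

Yes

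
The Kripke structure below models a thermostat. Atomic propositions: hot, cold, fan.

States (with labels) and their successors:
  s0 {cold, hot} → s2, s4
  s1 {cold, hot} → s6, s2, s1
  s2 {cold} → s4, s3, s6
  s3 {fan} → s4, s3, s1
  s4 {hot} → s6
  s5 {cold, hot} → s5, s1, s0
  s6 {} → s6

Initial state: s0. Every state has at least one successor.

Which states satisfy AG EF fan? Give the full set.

none

States satisfying EF fan: {s0, s1, s2, s3, s5}.
States satisfying AG EF fan: ∅.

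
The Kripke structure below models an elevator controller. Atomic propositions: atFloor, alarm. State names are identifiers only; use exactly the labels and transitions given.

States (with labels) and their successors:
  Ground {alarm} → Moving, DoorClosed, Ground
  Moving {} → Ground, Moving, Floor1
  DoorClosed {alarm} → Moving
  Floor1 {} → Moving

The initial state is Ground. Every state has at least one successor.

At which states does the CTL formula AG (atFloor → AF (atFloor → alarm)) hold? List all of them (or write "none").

States satisfying atFloor → AF (atFloor → alarm): {Ground, Moving, DoorClosed, Floor1}.
States satisfying AG (atFloor → AF (atFloor → alarm)): {Ground, Moving, DoorClosed, Floor1}.

{Ground, Moving, DoorClosed, Floor1}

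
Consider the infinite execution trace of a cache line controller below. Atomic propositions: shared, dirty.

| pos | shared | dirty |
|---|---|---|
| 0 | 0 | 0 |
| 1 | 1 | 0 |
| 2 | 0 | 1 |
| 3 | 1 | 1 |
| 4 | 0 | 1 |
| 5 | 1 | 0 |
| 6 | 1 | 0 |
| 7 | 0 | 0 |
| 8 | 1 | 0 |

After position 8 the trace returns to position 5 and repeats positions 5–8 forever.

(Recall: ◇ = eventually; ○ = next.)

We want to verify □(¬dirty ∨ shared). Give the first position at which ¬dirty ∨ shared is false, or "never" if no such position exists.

2

Check ¬dirty ∨ shared at each position in order: 0 ✓, 1 ✓.
At position 2 the labels are {dirty}, so ¬dirty ∨ shared is false there. This is the first violation.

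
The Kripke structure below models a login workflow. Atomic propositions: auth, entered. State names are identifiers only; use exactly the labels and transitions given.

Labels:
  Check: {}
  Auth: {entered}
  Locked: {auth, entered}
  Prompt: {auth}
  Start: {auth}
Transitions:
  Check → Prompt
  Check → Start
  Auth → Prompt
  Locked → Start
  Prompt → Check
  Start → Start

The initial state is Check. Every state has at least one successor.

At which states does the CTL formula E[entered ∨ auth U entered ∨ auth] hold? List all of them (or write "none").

States satisfying entered ∨ auth: {Auth, Locked, Prompt, Start}.
States satisfying E[entered ∨ auth U entered ∨ auth]: {Auth, Locked, Prompt, Start}.

{Auth, Locked, Prompt, Start}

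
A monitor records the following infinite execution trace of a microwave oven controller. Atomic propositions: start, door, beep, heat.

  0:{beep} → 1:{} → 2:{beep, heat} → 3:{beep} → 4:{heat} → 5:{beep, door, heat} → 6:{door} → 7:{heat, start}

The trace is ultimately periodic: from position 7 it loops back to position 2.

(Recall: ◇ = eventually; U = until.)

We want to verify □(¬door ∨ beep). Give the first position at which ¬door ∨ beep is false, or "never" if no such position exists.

Check ¬door ∨ beep at each position in order: 0 ✓, 1 ✓, 2 ✓, 3 ✓, 4 ✓, 5 ✓.
At position 6 the labels are {door}, so ¬door ∨ beep is false there. This is the first violation.

6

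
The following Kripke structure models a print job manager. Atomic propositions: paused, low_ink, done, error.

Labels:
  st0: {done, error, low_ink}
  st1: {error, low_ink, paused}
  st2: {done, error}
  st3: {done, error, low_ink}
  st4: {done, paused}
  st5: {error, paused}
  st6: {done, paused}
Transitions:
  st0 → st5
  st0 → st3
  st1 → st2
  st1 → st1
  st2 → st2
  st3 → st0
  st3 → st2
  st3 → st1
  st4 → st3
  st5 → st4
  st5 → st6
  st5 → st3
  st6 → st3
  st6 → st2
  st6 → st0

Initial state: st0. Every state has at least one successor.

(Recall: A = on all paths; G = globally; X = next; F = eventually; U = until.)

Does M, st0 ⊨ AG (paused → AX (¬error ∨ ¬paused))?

States satisfying paused → AX (¬error ∨ ¬paused): {st0, st2, st3, st4, st5, st6}.
States satisfying AG (paused → AX (¬error ∨ ¬paused)): {st2}.
st1 is reachable from st0 and violates paused → AX (¬error ∨ ¬paused), so AG fails at st0.
st0 ∉ Sat(AG (paused → AX (¬error ∨ ¬paused))).

No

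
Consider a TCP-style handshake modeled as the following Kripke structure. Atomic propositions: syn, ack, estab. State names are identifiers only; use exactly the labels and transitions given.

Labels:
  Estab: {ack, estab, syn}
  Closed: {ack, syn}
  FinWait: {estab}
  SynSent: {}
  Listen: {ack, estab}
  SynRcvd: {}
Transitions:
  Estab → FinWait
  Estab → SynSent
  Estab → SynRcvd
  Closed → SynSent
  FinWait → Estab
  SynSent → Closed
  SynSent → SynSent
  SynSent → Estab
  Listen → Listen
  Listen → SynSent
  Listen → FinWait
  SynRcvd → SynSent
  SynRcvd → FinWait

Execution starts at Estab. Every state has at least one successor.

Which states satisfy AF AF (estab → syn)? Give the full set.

{Estab, Closed, FinWait, SynSent, SynRcvd}

States satisfying AF (estab → syn): {Estab, Closed, FinWait, SynSent, SynRcvd}.
States satisfying AF AF (estab → syn): {Estab, Closed, FinWait, SynSent, SynRcvd}.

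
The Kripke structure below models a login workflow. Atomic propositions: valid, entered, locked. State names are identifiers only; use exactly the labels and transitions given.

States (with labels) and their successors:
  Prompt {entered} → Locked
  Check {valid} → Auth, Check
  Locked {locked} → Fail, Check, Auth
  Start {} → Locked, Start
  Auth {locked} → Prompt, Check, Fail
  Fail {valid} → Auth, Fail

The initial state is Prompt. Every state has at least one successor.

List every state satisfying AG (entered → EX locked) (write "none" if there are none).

{Prompt, Check, Locked, Start, Auth, Fail}

States satisfying entered → EX locked: {Prompt, Check, Locked, Start, Auth, Fail}.
States satisfying AG (entered → EX locked): {Prompt, Check, Locked, Start, Auth, Fail}.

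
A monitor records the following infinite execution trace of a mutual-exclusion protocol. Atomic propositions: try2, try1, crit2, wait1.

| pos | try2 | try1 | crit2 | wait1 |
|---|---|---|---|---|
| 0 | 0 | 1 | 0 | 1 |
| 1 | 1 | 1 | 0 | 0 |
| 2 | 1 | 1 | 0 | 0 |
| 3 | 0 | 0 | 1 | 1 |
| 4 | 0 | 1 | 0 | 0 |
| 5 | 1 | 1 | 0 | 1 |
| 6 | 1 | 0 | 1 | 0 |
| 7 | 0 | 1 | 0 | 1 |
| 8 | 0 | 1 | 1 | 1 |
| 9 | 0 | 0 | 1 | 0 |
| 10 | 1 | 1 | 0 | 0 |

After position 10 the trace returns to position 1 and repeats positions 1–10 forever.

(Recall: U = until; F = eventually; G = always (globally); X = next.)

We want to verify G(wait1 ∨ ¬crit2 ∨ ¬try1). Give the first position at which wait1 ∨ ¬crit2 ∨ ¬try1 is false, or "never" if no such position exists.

never

wait1 ∨ ¬crit2 ∨ ¬try1 holds at every position 0..10, and those are all the positions the trace ever visits, so the invariant G(wait1 ∨ ¬crit2 ∨ ¬try1) is never violated.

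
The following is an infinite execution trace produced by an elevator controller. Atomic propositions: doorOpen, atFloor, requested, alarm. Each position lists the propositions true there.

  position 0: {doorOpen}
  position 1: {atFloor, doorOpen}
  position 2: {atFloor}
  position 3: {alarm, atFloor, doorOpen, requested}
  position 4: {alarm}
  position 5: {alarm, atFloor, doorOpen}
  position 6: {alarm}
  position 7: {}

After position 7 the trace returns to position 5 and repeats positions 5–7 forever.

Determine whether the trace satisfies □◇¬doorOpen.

Holds

◇¬doorOpen holds at every position 0..7, and those are all positions ever visited, so □◇¬doorOpen holds.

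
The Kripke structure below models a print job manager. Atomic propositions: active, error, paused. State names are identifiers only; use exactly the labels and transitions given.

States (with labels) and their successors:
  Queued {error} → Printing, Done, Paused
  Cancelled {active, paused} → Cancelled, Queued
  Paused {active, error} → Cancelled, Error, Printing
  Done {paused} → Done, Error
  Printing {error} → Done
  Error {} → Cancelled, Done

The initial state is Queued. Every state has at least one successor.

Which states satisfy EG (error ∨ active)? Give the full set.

{Queued, Cancelled, Paused}

States satisfying error ∨ active: {Queued, Cancelled, Paused, Printing}.
States satisfying EG (error ∨ active): {Queued, Cancelled, Paused}.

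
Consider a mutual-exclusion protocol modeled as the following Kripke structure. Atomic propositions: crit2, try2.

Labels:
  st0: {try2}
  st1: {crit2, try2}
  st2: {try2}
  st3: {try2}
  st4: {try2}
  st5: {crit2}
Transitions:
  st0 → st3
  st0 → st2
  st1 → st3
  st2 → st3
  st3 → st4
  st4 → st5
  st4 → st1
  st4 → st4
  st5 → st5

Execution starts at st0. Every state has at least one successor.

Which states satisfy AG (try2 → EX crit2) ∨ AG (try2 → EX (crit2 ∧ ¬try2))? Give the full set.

States satisfying try2 → EX crit2: {st4, st5}.
States satisfying AG (try2 → EX crit2): {st5}.
States satisfying try2 → EX (crit2 ∧ ¬try2): {st4, st5}.
States satisfying AG (try2 → EX (crit2 ∧ ¬try2)): {st5}.
States satisfying AG (try2 → EX crit2) ∨ AG (try2 → EX (crit2 ∧ ¬try2)): {st5}.

{st5}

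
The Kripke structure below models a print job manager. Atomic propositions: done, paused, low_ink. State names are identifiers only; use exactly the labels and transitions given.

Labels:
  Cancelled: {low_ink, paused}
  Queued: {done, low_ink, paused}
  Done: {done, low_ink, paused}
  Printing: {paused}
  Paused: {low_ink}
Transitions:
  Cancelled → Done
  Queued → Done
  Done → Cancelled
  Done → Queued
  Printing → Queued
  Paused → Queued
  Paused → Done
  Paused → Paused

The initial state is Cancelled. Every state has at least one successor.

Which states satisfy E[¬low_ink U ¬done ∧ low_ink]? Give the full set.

States satisfying ¬low_ink: {Printing}.
States satisfying ¬done ∧ low_ink: {Cancelled, Paused}.
States satisfying E[¬low_ink U ¬done ∧ low_ink]: {Cancelled, Paused}.

{Cancelled, Paused}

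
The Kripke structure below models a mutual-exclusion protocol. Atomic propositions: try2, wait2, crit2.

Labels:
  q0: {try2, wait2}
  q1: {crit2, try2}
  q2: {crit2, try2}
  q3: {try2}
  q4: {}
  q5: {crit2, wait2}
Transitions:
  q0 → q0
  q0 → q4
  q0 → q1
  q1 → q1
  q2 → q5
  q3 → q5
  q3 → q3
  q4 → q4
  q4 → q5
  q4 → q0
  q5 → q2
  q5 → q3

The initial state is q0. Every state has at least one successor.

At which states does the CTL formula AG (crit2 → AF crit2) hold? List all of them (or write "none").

States satisfying crit2 → AF crit2: {q0, q1, q2, q3, q4, q5}.
States satisfying AG (crit2 → AF crit2): {q0, q1, q2, q3, q4, q5}.

{q0, q1, q2, q3, q4, q5}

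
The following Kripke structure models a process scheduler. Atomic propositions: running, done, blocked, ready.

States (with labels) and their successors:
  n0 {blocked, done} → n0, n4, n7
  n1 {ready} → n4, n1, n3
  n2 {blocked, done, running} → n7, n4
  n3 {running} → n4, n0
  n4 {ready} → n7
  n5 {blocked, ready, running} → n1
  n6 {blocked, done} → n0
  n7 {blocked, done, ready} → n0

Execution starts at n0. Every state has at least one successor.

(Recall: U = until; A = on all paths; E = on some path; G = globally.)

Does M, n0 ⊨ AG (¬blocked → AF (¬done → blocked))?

States satisfying ¬blocked → AF (¬done → blocked): {n0, n2, n3, n4, n5, n6, n7}.
States satisfying AG (¬blocked → AF (¬done → blocked)): {n0, n2, n3, n4, n6, n7}.
Every state reachable from n0 satisfies ¬blocked → AF (¬done → blocked).
n0 ∈ Sat(AG (¬blocked → AF (¬done → blocked))).

Holds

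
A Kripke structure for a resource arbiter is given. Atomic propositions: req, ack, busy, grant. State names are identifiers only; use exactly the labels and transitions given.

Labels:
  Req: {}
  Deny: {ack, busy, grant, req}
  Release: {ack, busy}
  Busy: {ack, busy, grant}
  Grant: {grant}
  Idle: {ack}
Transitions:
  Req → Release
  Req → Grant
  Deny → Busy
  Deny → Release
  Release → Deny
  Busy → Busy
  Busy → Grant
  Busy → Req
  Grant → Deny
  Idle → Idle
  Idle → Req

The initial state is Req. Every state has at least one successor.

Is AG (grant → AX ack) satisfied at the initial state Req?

Does not hold

States satisfying grant → AX ack: {Req, Deny, Release, Grant, Idle}.
States satisfying AG (grant → AX ack): ∅.
Busy is reachable from Req and violates grant → AX ack, so AG fails at Req.
Req ∉ Sat(AG (grant → AX ack)).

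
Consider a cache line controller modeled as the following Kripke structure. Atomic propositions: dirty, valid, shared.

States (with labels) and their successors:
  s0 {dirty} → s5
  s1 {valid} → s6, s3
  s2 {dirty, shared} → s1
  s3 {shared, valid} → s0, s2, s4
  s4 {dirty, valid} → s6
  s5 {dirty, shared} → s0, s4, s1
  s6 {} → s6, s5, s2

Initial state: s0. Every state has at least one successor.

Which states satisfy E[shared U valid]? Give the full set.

{s1, s2, s3, s4, s5}

States satisfying shared: {s2, s3, s5}.
States satisfying valid: {s1, s3, s4}.
States satisfying E[shared U valid]: {s1, s2, s3, s4, s5}.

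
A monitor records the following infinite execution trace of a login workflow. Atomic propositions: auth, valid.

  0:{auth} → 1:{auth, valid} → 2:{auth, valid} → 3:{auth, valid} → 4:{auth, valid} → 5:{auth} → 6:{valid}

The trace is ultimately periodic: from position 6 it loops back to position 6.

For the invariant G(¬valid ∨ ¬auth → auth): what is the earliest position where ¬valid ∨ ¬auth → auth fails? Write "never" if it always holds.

Check ¬valid ∨ ¬auth → auth at each position in order: 0 ✓, 1 ✓, 2 ✓, 3 ✓, 4 ✓, 5 ✓.
At position 6 the labels are {valid}, so ¬valid ∨ ¬auth → auth is false there. This is the first violation.

6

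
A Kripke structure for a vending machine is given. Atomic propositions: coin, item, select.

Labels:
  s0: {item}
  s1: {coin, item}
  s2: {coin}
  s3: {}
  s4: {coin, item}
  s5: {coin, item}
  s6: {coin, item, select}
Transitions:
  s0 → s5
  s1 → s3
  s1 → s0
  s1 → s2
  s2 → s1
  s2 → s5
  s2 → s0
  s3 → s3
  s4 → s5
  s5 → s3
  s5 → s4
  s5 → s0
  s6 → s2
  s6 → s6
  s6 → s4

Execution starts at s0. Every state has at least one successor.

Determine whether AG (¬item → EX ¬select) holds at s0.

States satisfying ¬item → EX ¬select: {s0, s1, s2, s3, s4, s5, s6}.
States satisfying AG (¬item → EX ¬select): {s0, s1, s2, s3, s4, s5, s6}.
Every state reachable from s0 satisfies ¬item → EX ¬select.
s0 ∈ Sat(AG (¬item → EX ¬select)).

Satisfied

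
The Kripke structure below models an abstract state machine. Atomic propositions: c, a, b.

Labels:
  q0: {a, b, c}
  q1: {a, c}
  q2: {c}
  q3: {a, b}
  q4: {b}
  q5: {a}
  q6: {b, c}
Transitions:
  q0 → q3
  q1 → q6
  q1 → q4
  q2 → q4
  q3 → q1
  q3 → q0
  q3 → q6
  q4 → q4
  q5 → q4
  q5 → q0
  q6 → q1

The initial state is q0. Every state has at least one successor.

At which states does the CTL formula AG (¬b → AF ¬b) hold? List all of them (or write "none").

States satisfying ¬b → AF ¬b: {q0, q1, q2, q3, q4, q5, q6}.
States satisfying AG (¬b → AF ¬b): {q0, q1, q2, q3, q4, q5, q6}.

{q0, q1, q2, q3, q4, q5, q6}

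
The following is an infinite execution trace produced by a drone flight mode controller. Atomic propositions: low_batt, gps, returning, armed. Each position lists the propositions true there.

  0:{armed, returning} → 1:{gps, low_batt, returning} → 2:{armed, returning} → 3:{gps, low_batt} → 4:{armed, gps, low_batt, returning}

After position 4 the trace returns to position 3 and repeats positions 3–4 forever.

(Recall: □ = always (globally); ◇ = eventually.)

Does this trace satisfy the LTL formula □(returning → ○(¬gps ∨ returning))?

No

returning → ○(¬gps ∨ returning) must hold at every position from 0 onward. It fails at position 2, so □(returning → ○(¬gps ∨ returning)) is false.
Positions where returning holds: 0, 1, 2, 4.
Check ○(¬gps ∨ returning) at each: 0→ok, 1→ok, 2→fails, 4→fails.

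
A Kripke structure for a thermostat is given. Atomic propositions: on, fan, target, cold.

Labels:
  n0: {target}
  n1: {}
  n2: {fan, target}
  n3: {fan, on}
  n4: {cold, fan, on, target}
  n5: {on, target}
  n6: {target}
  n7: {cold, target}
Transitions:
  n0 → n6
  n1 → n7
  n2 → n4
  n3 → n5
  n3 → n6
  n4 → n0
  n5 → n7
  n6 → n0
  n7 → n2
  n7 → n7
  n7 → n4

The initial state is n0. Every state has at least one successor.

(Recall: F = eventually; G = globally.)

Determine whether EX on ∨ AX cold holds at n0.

States satisfying on: {n3, n4, n5}.
States satisfying EX on: {n2, n3, n7}.
States satisfying cold: {n4, n7}.
States satisfying AX cold: {n1, n2, n5}.
States satisfying EX on ∨ AX cold: {n1, n2, n3, n5, n7}.
n0 ∉ Sat(EX on ∨ AX cold).

Violated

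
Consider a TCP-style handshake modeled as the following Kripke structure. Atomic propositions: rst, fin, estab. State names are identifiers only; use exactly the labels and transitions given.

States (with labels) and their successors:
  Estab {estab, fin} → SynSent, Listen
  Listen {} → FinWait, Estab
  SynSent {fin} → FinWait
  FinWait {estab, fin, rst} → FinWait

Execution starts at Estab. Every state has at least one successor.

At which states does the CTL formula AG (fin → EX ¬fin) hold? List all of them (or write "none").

States satisfying fin → EX ¬fin: {Estab, Listen}.
States satisfying AG (fin → EX ¬fin): ∅.

none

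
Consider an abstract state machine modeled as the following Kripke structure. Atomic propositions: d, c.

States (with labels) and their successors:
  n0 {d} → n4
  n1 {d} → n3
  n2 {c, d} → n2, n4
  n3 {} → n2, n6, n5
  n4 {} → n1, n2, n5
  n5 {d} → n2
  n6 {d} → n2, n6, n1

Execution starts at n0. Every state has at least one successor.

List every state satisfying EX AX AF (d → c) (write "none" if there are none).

{n0, n2, n3, n4, n5, n6}

States satisfying AX AF (d → c): {n0, n1, n2, n4, n5}.
States satisfying EX AX AF (d → c): {n0, n2, n3, n4, n5, n6}.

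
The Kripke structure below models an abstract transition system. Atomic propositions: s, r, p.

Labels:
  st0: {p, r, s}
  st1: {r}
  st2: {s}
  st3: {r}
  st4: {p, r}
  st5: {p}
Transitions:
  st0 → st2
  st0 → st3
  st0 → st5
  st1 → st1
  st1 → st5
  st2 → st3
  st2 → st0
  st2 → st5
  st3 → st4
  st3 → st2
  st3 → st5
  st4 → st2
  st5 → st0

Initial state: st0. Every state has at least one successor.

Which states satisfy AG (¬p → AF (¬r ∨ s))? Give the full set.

{st0, st2, st3, st4, st5}

States satisfying ¬p → AF (¬r ∨ s): {st0, st2, st3, st4, st5}.
States satisfying AG (¬p → AF (¬r ∨ s)): {st0, st2, st3, st4, st5}.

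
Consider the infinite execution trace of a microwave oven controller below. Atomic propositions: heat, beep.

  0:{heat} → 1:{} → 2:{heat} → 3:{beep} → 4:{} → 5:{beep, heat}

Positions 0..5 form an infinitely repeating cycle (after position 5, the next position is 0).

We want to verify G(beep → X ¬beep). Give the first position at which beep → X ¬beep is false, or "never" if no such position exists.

never

beep → X ¬beep holds at every position 0..5, and those are all the positions the trace ever visits, so the invariant G(beep → X ¬beep) is never violated.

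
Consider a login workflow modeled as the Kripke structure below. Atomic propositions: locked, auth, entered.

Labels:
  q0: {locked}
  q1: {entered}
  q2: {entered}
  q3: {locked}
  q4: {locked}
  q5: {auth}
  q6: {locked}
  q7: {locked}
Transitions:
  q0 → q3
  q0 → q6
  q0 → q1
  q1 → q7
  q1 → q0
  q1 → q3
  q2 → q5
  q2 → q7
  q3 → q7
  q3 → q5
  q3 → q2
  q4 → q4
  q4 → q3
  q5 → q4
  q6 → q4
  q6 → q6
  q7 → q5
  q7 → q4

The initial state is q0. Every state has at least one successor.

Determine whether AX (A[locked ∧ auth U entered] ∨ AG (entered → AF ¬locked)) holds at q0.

Yes

States satisfying AX (A[locked ∧ auth U entered] ∨ AG (entered → AF ¬locked)): {q0, q1, q2, q3, q4, q5, q6, q7}.
q0 ∈ Sat(AX (A[locked ∧ auth U entered] ∨ AG (entered → AF ¬locked))).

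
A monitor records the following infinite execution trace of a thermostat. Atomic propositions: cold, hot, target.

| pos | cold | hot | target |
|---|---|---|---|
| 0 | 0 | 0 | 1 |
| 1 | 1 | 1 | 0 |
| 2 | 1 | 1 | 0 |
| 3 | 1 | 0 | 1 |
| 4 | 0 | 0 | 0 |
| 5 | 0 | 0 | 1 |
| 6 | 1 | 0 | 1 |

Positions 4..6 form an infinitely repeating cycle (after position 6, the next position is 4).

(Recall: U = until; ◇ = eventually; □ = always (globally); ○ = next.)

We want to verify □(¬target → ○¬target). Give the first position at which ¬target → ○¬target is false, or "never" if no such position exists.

2

Check ¬target → ○¬target at each position in order: 0 ✓, 1 ✓.
At position 2 the labels are {cold, hot} and the next position 3 has {cold, target}, so ¬target → ○¬target is false there. This is the first violation.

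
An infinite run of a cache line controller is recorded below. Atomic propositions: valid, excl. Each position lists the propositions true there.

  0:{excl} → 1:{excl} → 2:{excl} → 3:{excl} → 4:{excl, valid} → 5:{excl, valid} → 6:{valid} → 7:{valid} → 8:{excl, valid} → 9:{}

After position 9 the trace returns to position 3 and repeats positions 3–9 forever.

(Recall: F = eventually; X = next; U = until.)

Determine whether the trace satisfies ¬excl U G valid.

Violated

Walking from position 0: at position 0, G valid has not yet held and ¬excl fails, so ¬excl U G valid is false.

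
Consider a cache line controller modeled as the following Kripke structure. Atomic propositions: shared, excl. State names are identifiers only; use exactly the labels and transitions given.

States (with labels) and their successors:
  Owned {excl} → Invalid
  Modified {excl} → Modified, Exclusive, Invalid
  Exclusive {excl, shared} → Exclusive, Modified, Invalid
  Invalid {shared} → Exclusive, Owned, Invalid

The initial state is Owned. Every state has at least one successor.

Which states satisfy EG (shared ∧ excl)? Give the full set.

{Exclusive}

States satisfying shared ∧ excl: {Exclusive}.
States satisfying EG (shared ∧ excl): {Exclusive}.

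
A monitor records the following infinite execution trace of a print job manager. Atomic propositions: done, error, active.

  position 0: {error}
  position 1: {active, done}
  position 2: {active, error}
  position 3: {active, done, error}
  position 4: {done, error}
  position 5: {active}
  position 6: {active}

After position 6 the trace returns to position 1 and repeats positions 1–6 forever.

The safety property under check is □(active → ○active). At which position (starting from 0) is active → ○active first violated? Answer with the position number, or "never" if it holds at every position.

3

Check active → ○active at each position in order: 0 ✓, 1 ✓, 2 ✓.
At position 3 the labels are {active, done, error} and the next position 4 has {done, error}, so active → ○active is false there. This is the first violation.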